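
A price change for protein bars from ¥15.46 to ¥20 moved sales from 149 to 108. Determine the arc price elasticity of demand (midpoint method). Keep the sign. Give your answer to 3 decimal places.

ΔQ = 108 − 149 = -41; ΔP = 20 − 15.46 = 4.54.
Midpoints: P̄ = 17.73, Q̄ = 128.5.
ε = (ΔQ/ΔP)(P̄/Q̄) = (-41/4.54)(17.73/128.5).

-1.246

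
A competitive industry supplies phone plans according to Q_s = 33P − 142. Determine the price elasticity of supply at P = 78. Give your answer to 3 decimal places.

At P = 78, Q_s = 2432.
dQ_s/dP = 33.
ε_s = (dQ_s/dP)(P/Q_s) = (33)(78/2432).

1.058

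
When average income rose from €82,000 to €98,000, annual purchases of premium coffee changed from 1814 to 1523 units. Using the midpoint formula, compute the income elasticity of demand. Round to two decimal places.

-0.98

ΔQ = -291, ΔI = 16000. Midpoints: Ī = 90,000, Q̄ = 1668.5.
ε_I = (ΔQ/ΔI)(Ī/Q̄) = (-291/16000)(90000/1668.5).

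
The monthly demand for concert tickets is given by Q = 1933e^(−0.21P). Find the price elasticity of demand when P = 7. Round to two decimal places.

-1.47

At P = 7, Q = 444.446.
dQ/dP = −0.21·1933e^(−0.21P) = −0.21Q = -93.334.
ε = (dQ/dP)(P/Q) = (-93.334)(7/444.446).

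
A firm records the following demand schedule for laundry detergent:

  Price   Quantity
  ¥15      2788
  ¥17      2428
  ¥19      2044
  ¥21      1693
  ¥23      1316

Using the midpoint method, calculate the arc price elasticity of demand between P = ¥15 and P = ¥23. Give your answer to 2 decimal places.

-1.70

At P = 15, Q = 2788; at P = 23, Q = 1316.
ΔQ = -1472, ΔP = 8. Midpoints: P̄ = 19.00, Q̄ = 2052.0.
ε = (ΔQ/ΔP)(P̄/Q̄) = (-1472/8)(19.00/2052.0).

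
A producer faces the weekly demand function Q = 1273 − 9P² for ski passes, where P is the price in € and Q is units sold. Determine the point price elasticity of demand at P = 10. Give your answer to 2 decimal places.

At P = 10, Q = 373.
dQ/dP = −18P = -180.
ε = (dQ/dP)(P/Q) = (-180)(10/373).

-4.83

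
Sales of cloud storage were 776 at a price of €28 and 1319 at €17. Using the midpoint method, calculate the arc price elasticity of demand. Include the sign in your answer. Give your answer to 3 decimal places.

-1.060

ΔQ = 1319 − 776 = 543; ΔP = 17 − 28 = -11.
Midpoints: P̄ = 22.50, Q̄ = 1047.5.
ε = (ΔQ/ΔP)(P̄/Q̄) = (543/-11)(22.50/1047.5).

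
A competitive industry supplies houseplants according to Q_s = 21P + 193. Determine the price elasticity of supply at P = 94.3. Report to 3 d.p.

At P = 94.3, Q_s = 2173.30.
dQ_s/dP = 21.
ε_s = (dQ_s/dP)(P/Q_s) = (21)(94.3/2173.30).

0.911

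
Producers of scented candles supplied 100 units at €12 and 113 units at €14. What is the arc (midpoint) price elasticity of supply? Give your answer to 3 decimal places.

ΔQ = 113 − 100 = 13; ΔP = 14 − 12 = 2.
Midpoints: P̄ = 13.00, Q̄ = 106.5.
ε_s = (ΔQ/ΔP)(P̄/Q̄) = (13/2)(13.00/106.5).

0.793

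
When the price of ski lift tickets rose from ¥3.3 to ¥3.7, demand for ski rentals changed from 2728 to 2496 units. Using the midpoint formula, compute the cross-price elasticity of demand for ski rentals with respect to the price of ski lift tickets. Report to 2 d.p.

-0.78

ΔQ_x = 2496 − 2728 = -232; ΔP_y = 3.7 − 3.3 = 0.4.
Midpoints: P̄_y = 3.50, Q̄_x = 2612.0.
ε_xy = (ΔQ_x/ΔP_y)(P̄_y/Q̄_x) = (-232/0.4)(3.50/2612.0).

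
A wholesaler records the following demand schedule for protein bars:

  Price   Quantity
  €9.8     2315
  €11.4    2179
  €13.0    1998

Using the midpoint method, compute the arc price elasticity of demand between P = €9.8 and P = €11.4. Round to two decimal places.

At P = 9.8, Q = 2315; at P = 11.4, Q = 2179.
ΔQ = -136, ΔP = 1.6. Midpoints: P̄ = 10.60, Q̄ = 2247.0.
ε = (ΔQ/ΔP)(P̄/Q̄) = (-136/1.6)(10.60/2247.0).

-0.40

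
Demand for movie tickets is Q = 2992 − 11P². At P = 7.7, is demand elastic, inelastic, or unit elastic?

Q = 2339.810, dQ/dP = -169.400.
ε = (dQ/dP)(P/Q) ≈ -0.557.
|ε| = 0.56 < 1.

inelastic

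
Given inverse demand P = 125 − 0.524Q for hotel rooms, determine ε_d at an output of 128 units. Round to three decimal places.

At Q = 128, P = 125 − 0.524(128) = 57.93.
dP/dQ = −0.524, so dQ/dP = 1/(−0.524) = -1.908.
ε = (dQ/dP)(P/Q) = (-1.908)(57.93/128).

-0.864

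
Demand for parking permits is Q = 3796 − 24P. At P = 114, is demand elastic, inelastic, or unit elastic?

elastic

Q = 1060, dQ/dP = -24.
ε = (dQ/dP)(P/Q) ≈ -2.581.
|ε| = 2.58 > 1.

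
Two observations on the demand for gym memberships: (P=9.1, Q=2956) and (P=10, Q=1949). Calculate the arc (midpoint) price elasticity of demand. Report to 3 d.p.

ΔQ = 1949 − 2956 = -1007; ΔP = 10 − 9.1 = 0.9.
Midpoints: P̄ = 9.55, Q̄ = 2452.5.
ε = (ΔQ/ΔP)(P̄/Q̄) = (-1007/0.9)(9.55/2452.5).

-4.357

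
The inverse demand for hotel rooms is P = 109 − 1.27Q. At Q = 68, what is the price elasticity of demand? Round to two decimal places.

-0.26

At Q = 68, P = 109 − 1.27(68) = 22.64.
dP/dQ = −1.27, so dQ/dP = 1/(−1.27) = -0.787.
ε = (dQ/dP)(P/Q) = (-0.787)(22.64/68).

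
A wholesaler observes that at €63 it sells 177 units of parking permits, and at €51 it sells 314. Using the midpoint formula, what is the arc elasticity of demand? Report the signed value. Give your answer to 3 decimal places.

ΔQ = 314 − 177 = 137; ΔP = 51 − 63 = -12.
Midpoints: P̄ = 57.00, Q̄ = 245.5.
ε = (ΔQ/ΔP)(P̄/Q̄) = (137/-12)(57.00/245.5).

-2.651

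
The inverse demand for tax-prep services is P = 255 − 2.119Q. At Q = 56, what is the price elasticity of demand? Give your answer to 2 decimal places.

-1.15

At Q = 56, P = 255 − 2.119(56) = 136.34.
dP/dQ = −2.119, so dQ/dP = 1/(−2.119) = -0.472.
ε = (dQ/dP)(P/Q) = (-0.472)(136.34/56).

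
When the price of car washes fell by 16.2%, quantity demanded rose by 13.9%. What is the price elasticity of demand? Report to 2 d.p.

ε = %ΔQ / %ΔP = (13.9)/(-16.2) = -0.858.

-0.86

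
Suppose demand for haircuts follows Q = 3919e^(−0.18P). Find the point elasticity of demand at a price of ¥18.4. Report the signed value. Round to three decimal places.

-3.312

At P = 18.4, Q = 142.821.
dQ/dP = −0.18·3919e^(−0.18P) = −0.18Q = -25.708.
ε = (dQ/dP)(P/Q) = (-25.708)(18.4/142.821).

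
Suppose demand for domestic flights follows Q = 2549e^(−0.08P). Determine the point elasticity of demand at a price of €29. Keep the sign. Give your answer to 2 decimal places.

-2.32

At P = 29, Q = 250.499.
dQ/dP = −0.08·2549e^(−0.08P) = −0.08Q = -20.040.
ε = (dQ/dP)(P/Q) = (-20.040)(29/250.499).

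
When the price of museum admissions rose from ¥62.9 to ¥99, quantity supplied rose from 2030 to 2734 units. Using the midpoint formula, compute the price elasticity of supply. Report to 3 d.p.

ΔQ = 2734 − 2030 = 704; ΔP = 99 − 62.9 = 36.1.
Midpoints: P̄ = 80.95, Q̄ = 2382.0.
ε_s = (ΔQ/ΔP)(P̄/Q̄) = (704/36.1)(80.95/2382.0).

0.663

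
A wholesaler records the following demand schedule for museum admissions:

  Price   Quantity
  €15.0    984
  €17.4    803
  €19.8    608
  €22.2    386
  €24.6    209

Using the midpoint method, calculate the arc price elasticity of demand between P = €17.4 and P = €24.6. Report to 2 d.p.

-3.42

At P = 17.4, Q = 803; at P = 24.6, Q = 209.
ΔQ = -594, ΔP = 7.2. Midpoints: P̄ = 21.00, Q̄ = 506.0.
ε = (ΔQ/ΔP)(P̄/Q̄) = (-594/7.2)(21.00/506.0).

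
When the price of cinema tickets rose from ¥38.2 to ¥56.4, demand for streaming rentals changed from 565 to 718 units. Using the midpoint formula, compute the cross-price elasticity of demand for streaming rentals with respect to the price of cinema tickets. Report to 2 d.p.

ΔQ_x = 718 − 565 = 153; ΔP_y = 56.4 − 38.2 = 18.2.
Midpoints: P̄_y = 47.30, Q̄_x = 641.5.
ε_xy = (ΔQ_x/ΔP_y)(P̄_y/Q̄_x) = (153/18.2)(47.30/641.5).

0.62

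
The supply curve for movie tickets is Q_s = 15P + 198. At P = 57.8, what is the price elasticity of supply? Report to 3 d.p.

0.814

At P = 57.8, Q_s = 1065.
dQ_s/dP = 15.
ε_s = (dQ_s/dP)(P/Q_s) = (15)(57.8/1065).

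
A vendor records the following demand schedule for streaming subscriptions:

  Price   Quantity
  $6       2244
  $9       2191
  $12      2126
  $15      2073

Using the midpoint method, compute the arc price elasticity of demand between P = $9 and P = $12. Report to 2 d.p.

-0.11

At P = 9, Q = 2191; at P = 12, Q = 2126.
ΔQ = -65, ΔP = 3. Midpoints: P̄ = 10.50, Q̄ = 2158.5.
ε = (ΔQ/ΔP)(P̄/Q̄) = (-65/3)(10.50/2158.5).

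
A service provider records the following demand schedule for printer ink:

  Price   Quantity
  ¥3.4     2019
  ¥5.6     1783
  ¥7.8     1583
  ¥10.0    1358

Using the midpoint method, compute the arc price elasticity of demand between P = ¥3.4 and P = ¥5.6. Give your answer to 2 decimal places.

At P = 3.4, Q = 2019; at P = 5.6, Q = 1783.
ΔQ = -236, ΔP = 2.2. Midpoints: P̄ = 4.50, Q̄ = 1901.0.
ε = (ΔQ/ΔP)(P̄/Q̄) = (-236/2.2)(4.50/1901.0).

-0.25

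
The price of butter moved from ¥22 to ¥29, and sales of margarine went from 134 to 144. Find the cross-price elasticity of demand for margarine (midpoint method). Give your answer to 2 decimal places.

ΔQ_x = 144 − 134 = 10; ΔP_y = 29 − 22 = 7.
Midpoints: P̄_y = 25.50, Q̄_x = 139.0.
ε_xy = (ΔQ_x/ΔP_y)(P̄_y/Q̄_x) = (10/7)(25.50/139.0).
ε_xy > 0, so the goods are substitutes.

0.26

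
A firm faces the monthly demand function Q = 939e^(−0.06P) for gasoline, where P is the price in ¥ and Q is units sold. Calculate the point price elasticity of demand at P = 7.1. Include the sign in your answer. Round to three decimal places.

At P = 7.1, Q = 613.276.
dQ/dP = −0.06·939e^(−0.06P) = −0.06Q = -36.797.
ε = (dQ/dP)(P/Q) = (-36.797)(7.1/613.276).
|ε| < 1, so demand is inelastic at this price.

-0.426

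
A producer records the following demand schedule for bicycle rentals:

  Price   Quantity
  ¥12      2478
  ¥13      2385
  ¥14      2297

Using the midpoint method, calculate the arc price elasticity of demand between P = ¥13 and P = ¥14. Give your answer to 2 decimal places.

At P = 13, Q = 2385; at P = 14, Q = 2297.
ΔQ = -88, ΔP = 1. Midpoints: P̄ = 13.50, Q̄ = 2341.0.
ε = (ΔQ/ΔP)(P̄/Q̄) = (-88/1)(13.50/2341.0).

-0.51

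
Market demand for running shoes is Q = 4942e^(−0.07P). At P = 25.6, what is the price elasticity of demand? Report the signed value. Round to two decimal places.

At P = 25.6, Q = 823.469.
dQ/dP = −0.07·4942e^(−0.07P) = −0.07Q = -57.643.
ε = (dQ/dP)(P/Q) = (-57.643)(25.6/823.469).

-1.79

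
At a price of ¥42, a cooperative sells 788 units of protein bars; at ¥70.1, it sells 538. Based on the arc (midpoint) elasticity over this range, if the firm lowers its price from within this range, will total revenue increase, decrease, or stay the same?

Arc ε = (-250/28.1)(56.05/663.0) ≈ -0.752.
|ε| = 0.75 < 1, so demand is inelastic. A price cut therefore reduces total revenue.

decrease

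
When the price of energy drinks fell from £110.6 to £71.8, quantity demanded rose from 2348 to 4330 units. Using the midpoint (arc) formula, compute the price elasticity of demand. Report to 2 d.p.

-1.40

ΔQ = 4330 − 2348 = 1982; ΔP = 71.8 − 110.6 = -38.8.
Midpoints: P̄ = 91.20, Q̄ = 3339.0.
ε = (ΔQ/ΔP)(P̄/Q̄) = (1982/-38.8)(91.20/3339.0).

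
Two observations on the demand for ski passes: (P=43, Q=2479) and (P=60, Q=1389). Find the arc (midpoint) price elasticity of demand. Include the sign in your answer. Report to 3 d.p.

-1.707

ΔQ = 1389 − 2479 = -1090; ΔP = 60 − 43 = 17.
Midpoints: P̄ = 51.50, Q̄ = 1934.0.
ε = (ΔQ/ΔP)(P̄/Q̄) = (-1090/17)(51.50/1934.0).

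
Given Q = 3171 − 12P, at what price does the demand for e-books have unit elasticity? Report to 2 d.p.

132.13

For linear demand Q = a − bP, ε = −bP/(a − bP). |ε| = 1 when bP = a − bP, i.e. P = a/(2b).
P = 3171/(2·12) = 3171/24 = 132.1250.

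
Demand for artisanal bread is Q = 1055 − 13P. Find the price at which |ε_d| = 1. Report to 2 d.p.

40.58

For linear demand Q = a − bP, ε = −bP/(a − bP). |ε| = 1 when bP = a − bP, i.e. P = a/(2b).
P = 1055/(2·13) = 1055/26 = 40.5769.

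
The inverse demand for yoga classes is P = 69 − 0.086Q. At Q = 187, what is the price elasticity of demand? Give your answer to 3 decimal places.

At Q = 187, P = 69 − 0.086(187) = 52.92.
dP/dQ = −0.086, so dQ/dP = 1/(−0.086) = -11.628.
ε = (dQ/dP)(P/Q) = (-11.628)(52.92/187).

-3.291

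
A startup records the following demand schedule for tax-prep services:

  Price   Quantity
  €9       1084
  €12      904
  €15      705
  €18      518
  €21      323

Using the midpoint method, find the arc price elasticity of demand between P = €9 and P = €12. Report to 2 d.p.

At P = 9, Q = 1084; at P = 12, Q = 904.
ΔQ = -180, ΔP = 3. Midpoints: P̄ = 10.50, Q̄ = 994.0.
ε = (ΔQ/ΔP)(P̄/Q̄) = (-180/3)(10.50/994.0).

-0.63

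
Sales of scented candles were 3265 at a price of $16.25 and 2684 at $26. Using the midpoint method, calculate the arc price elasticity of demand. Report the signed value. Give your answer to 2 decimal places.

-0.42

ΔQ = 2684 − 3265 = -581; ΔP = 26 − 16.25 = 9.75.
Midpoints: P̄ = 21.12, Q̄ = 2974.5.
ε = (ΔQ/ΔP)(P̄/Q̄) = (-581/9.75)(21.12/2974.5).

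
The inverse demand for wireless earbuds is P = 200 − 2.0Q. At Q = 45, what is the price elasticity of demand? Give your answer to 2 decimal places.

-1.22

At Q = 45, P = 200 − 2.0(45) = 110.00.
dP/dQ = −2.0, so dQ/dP = 1/(−2.0) = -0.500.
ε = (dQ/dP)(P/Q) = (-0.500)(110.00/45).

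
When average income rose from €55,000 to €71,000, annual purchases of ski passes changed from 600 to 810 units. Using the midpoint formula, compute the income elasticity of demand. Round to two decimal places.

1.17

ΔQ = 210, ΔI = 16000. Midpoints: Ī = 63,000, Q̄ = 705.0.
ε_I = (ΔQ/ΔI)(Ī/Q̄) = (210/16000)(63000/705.0).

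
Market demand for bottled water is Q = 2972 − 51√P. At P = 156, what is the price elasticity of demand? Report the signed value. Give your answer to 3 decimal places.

-0.136

At P = 156, Q = 2335.010.
dQ/dP = −51/(2√P) = -2.042.
ε = (dQ/dP)(P/Q) = (-2.042)(156/2335.010).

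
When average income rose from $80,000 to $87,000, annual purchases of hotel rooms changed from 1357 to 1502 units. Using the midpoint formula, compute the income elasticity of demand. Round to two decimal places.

1.21

ΔQ = 145, ΔI = 7000. Midpoints: Ī = 83,500, Q̄ = 1429.5.
ε_I = (ΔQ/ΔI)(Ī/Q̄) = (145/7000)(83500/1429.5).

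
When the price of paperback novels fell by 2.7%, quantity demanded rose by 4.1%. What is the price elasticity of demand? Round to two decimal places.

ε = %ΔQ / %ΔP = (4.1)/(-2.7) = -1.519.

-1.52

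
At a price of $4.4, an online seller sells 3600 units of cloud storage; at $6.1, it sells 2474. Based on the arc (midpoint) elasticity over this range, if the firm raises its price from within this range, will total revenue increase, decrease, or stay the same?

Arc ε = (-1126/1.7)(5.25/3037.0) ≈ -1.145.
|ε| = 1.14 > 1, so demand is elastic. A price rise therefore reduces total revenue.

decrease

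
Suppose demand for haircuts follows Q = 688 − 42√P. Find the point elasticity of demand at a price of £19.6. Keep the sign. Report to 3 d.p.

-0.185

At P = 19.6, Q = 502.058.
dQ/dP = −42/(2√P) = -4.743.
ε = (dQ/dP)(P/Q) = (-4.743)(19.6/502.058).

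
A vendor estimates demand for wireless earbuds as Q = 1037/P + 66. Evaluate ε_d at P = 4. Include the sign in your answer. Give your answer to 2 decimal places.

At P = 4, Q = 325.250.
dQ/dP = −1037/P² = -64.812.
ε = (dQ/dP)(P/Q) = (-64.812)(4/325.250).

-0.80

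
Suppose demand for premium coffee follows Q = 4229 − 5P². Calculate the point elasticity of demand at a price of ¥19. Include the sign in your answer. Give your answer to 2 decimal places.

-1.49

At P = 19, Q = 2424.
dQ/dP = −10P = -190.
ε = (dQ/dP)(P/Q) = (-190)(19/2424).
|ε| > 1, so demand is elastic at this price.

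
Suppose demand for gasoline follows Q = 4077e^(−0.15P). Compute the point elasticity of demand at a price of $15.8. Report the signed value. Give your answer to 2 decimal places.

-2.37

At P = 15.8, Q = 381.121.
dQ/dP = −0.15·4077e^(−0.15P) = −0.15Q = -57.168.
ε = (dQ/dP)(P/Q) = (-57.168)(15.8/381.121).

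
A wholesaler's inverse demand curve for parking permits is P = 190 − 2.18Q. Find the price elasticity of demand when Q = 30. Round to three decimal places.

At Q = 30, P = 190 − 2.18(30) = 124.60.
dP/dQ = −2.18, so dQ/dP = 1/(−2.18) = -0.459.
ε = (dQ/dP)(P/Q) = (-0.459)(124.60/30).

-1.905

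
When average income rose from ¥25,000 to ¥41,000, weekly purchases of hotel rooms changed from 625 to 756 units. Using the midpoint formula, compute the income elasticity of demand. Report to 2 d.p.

ΔQ = 131, ΔI = 16000. Midpoints: Ī = 33,000, Q̄ = 690.5.
ε_I = (ΔQ/ΔI)(Ī/Q̄) = (131/16000)(33000/690.5).

0.39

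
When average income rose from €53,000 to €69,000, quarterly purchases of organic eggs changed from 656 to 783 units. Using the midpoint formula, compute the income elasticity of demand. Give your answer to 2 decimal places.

ΔQ = 127, ΔI = 16000. Midpoints: Ī = 61,000, Q̄ = 719.5.
ε_I = (ΔQ/ΔI)(Ī/Q̄) = (127/16000)(61000/719.5).

0.67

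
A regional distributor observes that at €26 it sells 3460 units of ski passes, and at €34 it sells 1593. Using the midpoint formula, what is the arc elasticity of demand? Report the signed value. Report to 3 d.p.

ΔQ = 1593 − 3460 = -1867; ΔP = 34 − 26 = 8.
Midpoints: P̄ = 30.00, Q̄ = 2526.5.
ε = (ΔQ/ΔP)(P̄/Q̄) = (-1867/8)(30.00/2526.5).

-2.771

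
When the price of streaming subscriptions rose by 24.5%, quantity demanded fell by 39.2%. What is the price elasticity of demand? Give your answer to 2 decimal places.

-1.60

ε = %ΔQ / %ΔP = (-39.2)/(24.5) = -1.600.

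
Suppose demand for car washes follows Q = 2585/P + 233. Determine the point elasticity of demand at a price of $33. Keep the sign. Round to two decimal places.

At P = 33, Q = 311.333.
dQ/dP = −2585/P² = -2.374.
ε = (dQ/dP)(P/Q) = (-2.374)(33/311.333).

-0.25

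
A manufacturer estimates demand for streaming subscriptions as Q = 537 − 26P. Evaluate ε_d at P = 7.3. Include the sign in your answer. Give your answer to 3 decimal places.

At P = 7.3, Q = 347.200.
dQ/dP = −26.
ε = (dQ/dP)(P/Q) = (-26)(7.3/347.200).
|ε| < 1, so demand is inelastic at this price.

-0.547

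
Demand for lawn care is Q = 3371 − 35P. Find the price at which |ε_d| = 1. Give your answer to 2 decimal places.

For linear demand Q = a − bP, ε = −bP/(a − bP). |ε| = 1 when bP = a − bP, i.e. P = a/(2b).
P = 3371/(2·35) = 3371/70 = 48.1571.

48.16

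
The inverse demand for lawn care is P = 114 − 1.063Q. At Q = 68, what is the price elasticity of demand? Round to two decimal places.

At Q = 68, P = 114 − 1.063(68) = 41.72.
dP/dQ = −1.063, so dQ/dP = 1/(−1.063) = -0.941.
ε = (dQ/dP)(P/Q) = (-0.941)(41.72/68).

-0.58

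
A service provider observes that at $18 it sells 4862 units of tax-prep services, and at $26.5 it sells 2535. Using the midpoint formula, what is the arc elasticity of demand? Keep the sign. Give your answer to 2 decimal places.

-1.65

ΔQ = 2535 − 4862 = -2327; ΔP = 26.5 − 18 = 8.5.
Midpoints: P̄ = 22.25, Q̄ = 3698.5.
ε = (ΔQ/ΔP)(P̄/Q̄) = (-2327/8.5)(22.25/3698.5).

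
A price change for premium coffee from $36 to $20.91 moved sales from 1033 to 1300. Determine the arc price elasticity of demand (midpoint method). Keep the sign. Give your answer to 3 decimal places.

-0.432

ΔQ = 1300 − 1033 = 267; ΔP = 20.91 − 36 = -15.09.
Midpoints: P̄ = 28.45, Q̄ = 1166.5.
ε = (ΔQ/ΔP)(P̄/Q̄) = (267/-15.09)(28.45/1166.5).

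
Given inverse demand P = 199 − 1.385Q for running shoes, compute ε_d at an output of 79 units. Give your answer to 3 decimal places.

-0.819

At Q = 79, P = 199 − 1.385(79) = 89.58.
dP/dQ = −1.385, so dQ/dP = 1/(−1.385) = -0.722.
ε = (dQ/dP)(P/Q) = (-0.722)(89.58/79).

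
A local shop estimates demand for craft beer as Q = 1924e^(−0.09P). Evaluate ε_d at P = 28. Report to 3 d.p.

At P = 28, Q = 154.804.
dQ/dP = −0.09·1924e^(−0.09P) = −0.09Q = -13.932.
ε = (dQ/dP)(P/Q) = (-13.932)(28/154.804).

-2.520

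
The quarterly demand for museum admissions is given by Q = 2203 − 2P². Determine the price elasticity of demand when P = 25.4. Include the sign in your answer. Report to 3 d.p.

At P = 25.4, Q = 912.680.
dQ/dP = −4P = -101.600.
ε = (dQ/dP)(P/Q) = (-101.600)(25.4/912.680).

-2.828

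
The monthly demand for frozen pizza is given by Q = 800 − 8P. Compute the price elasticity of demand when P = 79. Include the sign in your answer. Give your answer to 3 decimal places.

-3.762

At P = 79, Q = 168.
dQ/dP = −8.
ε = (dQ/dP)(P/Q) = (-8)(79/168).
|ε| > 1, so demand is elastic at this price.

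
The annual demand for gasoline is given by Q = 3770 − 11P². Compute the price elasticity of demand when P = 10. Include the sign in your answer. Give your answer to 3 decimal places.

At P = 10, Q = 2670.
dQ/dP = −22P = -220.
ε = (dQ/dP)(P/Q) = (-220)(10/2670).
|ε| < 1, so demand is inelastic at this price.

-0.824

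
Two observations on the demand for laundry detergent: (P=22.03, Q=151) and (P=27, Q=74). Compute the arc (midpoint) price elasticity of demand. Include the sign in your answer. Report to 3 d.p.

-3.376

ΔQ = 74 − 151 = -77; ΔP = 27 − 22.03 = 4.97.
Midpoints: P̄ = 24.52, Q̄ = 112.5.
ε = (ΔQ/ΔP)(P̄/Q̄) = (-77/4.97)(24.52/112.5).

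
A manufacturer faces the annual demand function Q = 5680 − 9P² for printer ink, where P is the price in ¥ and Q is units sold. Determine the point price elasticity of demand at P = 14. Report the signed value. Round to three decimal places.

-0.901

At P = 14, Q = 3916.
dQ/dP = −18P = -252.
ε = (dQ/dP)(P/Q) = (-252)(14/3916).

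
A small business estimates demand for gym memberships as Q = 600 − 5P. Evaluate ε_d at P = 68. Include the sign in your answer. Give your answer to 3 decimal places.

At P = 68, Q = 260.
dQ/dP = −5.
ε = (dQ/dP)(P/Q) = (-5)(68/260).

-1.308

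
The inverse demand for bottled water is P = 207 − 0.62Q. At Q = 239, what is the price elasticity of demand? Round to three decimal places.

At Q = 239, P = 207 − 0.62(239) = 58.82.
dP/dQ = −0.62, so dQ/dP = 1/(−0.62) = -1.613.
ε = (dQ/dP)(P/Q) = (-1.613)(58.82/239).

-0.397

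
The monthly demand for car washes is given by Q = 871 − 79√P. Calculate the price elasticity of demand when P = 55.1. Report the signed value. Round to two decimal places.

At P = 55.1, Q = 284.588.
dQ/dP = −79/(2√P) = -5.321.
ε = (dQ/dP)(P/Q) = (-5.321)(55.1/284.588).

-1.03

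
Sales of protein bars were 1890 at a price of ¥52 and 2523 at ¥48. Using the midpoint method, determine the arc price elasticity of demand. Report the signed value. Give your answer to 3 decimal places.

-3.586

ΔQ = 2523 − 1890 = 633; ΔP = 48 − 52 = -4.
Midpoints: P̄ = 50.00, Q̄ = 2206.5.
ε = (ΔQ/ΔP)(P̄/Q̄) = (633/-4)(50.00/2206.5).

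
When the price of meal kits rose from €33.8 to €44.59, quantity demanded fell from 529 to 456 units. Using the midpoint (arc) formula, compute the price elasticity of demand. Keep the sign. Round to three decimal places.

ΔQ = 456 − 529 = -73; ΔP = 44.59 − 33.8 = 10.79.
Midpoints: P̄ = 39.20, Q̄ = 492.5.
ε = (ΔQ/ΔP)(P̄/Q̄) = (-73/10.79)(39.20/492.5).

-0.538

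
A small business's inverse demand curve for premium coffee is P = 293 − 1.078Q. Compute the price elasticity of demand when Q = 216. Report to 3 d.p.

At Q = 216, P = 293 − 1.078(216) = 60.15.
dP/dQ = −1.078, so dQ/dP = 1/(−1.078) = -0.928.
ε = (dQ/dP)(P/Q) = (-0.928)(60.15/216).

-0.258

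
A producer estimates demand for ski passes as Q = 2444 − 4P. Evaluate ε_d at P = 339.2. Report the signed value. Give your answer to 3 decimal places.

At P = 339.2, Q = 1087.200.
dQ/dP = −4.
ε = (dQ/dP)(P/Q) = (-4)(339.2/1087.200).

-1.248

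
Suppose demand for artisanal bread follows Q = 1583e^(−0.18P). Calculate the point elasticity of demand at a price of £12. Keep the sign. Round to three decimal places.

At P = 12, Q = 182.560.
dQ/dP = −0.18·1583e^(−0.18P) = −0.18Q = -32.861.
ε = (dQ/dP)(P/Q) = (-32.861)(12/182.560).
|ε| > 1, so demand is elastic at this price.

-2.160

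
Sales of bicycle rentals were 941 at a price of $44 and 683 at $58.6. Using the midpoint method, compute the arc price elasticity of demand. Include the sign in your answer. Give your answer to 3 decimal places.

-1.116

ΔQ = 683 − 941 = -258; ΔP = 58.6 − 44 = 14.6.
Midpoints: P̄ = 51.30, Q̄ = 812.0.
ε = (ΔQ/ΔP)(P̄/Q̄) = (-258/14.6)(51.30/812.0).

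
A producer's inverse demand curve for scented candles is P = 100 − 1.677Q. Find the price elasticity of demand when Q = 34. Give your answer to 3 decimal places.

-0.754

At Q = 34, P = 100 − 1.677(34) = 42.98.
dP/dQ = −1.677, so dQ/dP = 1/(−1.677) = -0.596.
ε = (dQ/dP)(P/Q) = (-0.596)(42.98/34).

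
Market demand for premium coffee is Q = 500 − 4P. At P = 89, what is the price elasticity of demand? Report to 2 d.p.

-2.47

At P = 89, Q = 144.
dQ/dP = −4.
ε = (dQ/dP)(P/Q) = (-4)(89/144).
|ε| > 1, so demand is elastic at this price.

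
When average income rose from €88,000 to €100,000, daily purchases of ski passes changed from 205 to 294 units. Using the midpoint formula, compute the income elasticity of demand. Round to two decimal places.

ΔQ = 89, ΔI = 12000. Midpoints: Ī = 94,000, Q̄ = 249.5.
ε_I = (ΔQ/ΔI)(Ī/Q̄) = (89/12000)(94000/249.5).

2.79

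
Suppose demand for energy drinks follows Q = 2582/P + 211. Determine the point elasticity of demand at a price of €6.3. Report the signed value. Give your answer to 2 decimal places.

-0.66

At P = 6.3, Q = 620.841.
dQ/dP = −2582/P² = -65.054.
ε = (dQ/dP)(P/Q) = (-65.054)(6.3/620.841).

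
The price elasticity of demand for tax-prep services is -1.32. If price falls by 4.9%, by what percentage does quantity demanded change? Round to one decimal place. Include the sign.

%ΔQ ≈ ε × %ΔP = (-1.32)(-4.9%) = 6.47%.

6.5%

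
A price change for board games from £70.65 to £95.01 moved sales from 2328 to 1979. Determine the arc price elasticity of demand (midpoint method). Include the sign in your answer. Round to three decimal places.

-0.551

ΔQ = 1979 − 2328 = -349; ΔP = 95.01 − 70.65 = 24.36.
Midpoints: P̄ = 82.83, Q̄ = 2153.5.
ε = (ΔQ/ΔP)(P̄/Q̄) = (-349/24.36)(82.83/2153.5).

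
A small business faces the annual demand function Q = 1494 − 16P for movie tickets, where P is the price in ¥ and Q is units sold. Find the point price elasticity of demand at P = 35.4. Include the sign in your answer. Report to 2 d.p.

-0.61

At P = 35.4, Q = 927.600.
dQ/dP = −16.
ε = (dQ/dP)(P/Q) = (-16)(35.4/927.600).
|ε| < 1, so demand is inelastic at this price.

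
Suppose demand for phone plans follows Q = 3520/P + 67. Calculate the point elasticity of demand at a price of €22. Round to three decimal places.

-0.705

At P = 22, Q = 227.
dQ/dP = −3520/P² = -7.273.
ε = (dQ/dP)(P/Q) = (-7.273)(22/227).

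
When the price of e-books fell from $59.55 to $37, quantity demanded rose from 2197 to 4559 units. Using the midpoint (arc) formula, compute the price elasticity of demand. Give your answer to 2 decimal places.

ΔQ = 4559 − 2197 = 2362; ΔP = 37 − 59.55 = -22.55.
Midpoints: P̄ = 48.27, Q̄ = 3378.0.
ε = (ΔQ/ΔP)(P̄/Q̄) = (2362/-22.55)(48.27/3378.0).

-1.50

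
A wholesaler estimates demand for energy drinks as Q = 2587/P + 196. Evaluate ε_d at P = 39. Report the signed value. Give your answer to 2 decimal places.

At P = 39, Q = 262.333.
dQ/dP = −2587/P² = -1.701.
ε = (dQ/dP)(P/Q) = (-1.701)(39/262.333).

-0.25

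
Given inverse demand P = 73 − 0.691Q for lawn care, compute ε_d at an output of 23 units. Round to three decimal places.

-3.593

At Q = 23, P = 73 − 0.691(23) = 57.11.
dP/dQ = −0.691, so dQ/dP = 1/(−0.691) = -1.447.
ε = (dQ/dP)(P/Q) = (-1.447)(57.11/23).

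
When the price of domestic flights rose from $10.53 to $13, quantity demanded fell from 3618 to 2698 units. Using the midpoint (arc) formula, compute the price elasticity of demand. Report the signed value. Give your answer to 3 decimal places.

ΔQ = 2698 − 3618 = -920; ΔP = 13 − 10.53 = 2.47.
Midpoints: P̄ = 11.77, Q̄ = 3158.0.
ε = (ΔQ/ΔP)(P̄/Q̄) = (-920/2.47)(11.77/3158.0).

-1.388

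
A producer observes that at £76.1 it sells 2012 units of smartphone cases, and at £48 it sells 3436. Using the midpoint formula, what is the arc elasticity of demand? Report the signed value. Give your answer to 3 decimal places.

ΔQ = 3436 − 2012 = 1424; ΔP = 48 − 76.1 = -28.1.
Midpoints: P̄ = 62.05, Q̄ = 2724.0.
ε = (ΔQ/ΔP)(P̄/Q̄) = (1424/-28.1)(62.05/2724.0).

-1.154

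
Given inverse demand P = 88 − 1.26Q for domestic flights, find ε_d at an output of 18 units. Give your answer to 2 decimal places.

At Q = 18, P = 88 − 1.26(18) = 65.32.
dP/dQ = −1.26, so dQ/dP = 1/(−1.26) = -0.794.
ε = (dQ/dP)(P/Q) = (-0.794)(65.32/18).

-2.88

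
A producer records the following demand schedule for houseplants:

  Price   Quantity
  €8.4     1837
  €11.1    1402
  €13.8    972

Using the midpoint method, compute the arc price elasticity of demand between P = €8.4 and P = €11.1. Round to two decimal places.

At P = 8.4, Q = 1837; at P = 11.1, Q = 1402.
ΔQ = -435, ΔP = 2.7. Midpoints: P̄ = 9.75, Q̄ = 1619.5.
ε = (ΔQ/ΔP)(P̄/Q̄) = (-435/2.7)(9.75/1619.5).

-0.97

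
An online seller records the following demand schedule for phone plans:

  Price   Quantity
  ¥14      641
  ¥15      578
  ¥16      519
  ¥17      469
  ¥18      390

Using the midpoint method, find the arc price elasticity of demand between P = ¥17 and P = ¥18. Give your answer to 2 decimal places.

-3.22

At P = 17, Q = 469; at P = 18, Q = 390.
ΔQ = -79, ΔP = 1. Midpoints: P̄ = 17.50, Q̄ = 429.5.
ε = (ΔQ/ΔP)(P̄/Q̄) = (-79/1)(17.50/429.5).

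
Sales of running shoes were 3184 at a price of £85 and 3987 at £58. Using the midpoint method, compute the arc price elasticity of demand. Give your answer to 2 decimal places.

-0.59

ΔQ = 3987 − 3184 = 803; ΔP = 58 − 85 = -27.
Midpoints: P̄ = 71.50, Q̄ = 3585.5.
ε = (ΔQ/ΔP)(P̄/Q̄) = (803/-27)(71.50/3585.5).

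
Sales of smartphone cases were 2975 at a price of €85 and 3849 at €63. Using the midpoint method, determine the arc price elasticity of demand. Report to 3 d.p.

-0.862

ΔQ = 3849 − 2975 = 874; ΔP = 63 − 85 = -22.
Midpoints: P̄ = 74.00, Q̄ = 3412.0.
ε = (ΔQ/ΔP)(P̄/Q̄) = (874/-22)(74.00/3412.0).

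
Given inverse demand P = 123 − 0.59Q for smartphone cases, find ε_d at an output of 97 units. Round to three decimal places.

-1.149

At Q = 97, P = 123 − 0.59(97) = 65.77.
dP/dQ = −0.59, so dQ/dP = 1/(−0.59) = -1.695.
ε = (dQ/dP)(P/Q) = (-1.695)(65.77/97).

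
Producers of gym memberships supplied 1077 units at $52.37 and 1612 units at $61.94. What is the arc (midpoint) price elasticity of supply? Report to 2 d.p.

ΔQ = 1612 − 1077 = 535; ΔP = 61.94 − 52.37 = 9.57.
Midpoints: P̄ = 57.16, Q̄ = 1344.5.
ε_s = (ΔQ/ΔP)(P̄/Q̄) = (535/9.57)(57.16/1344.5).

2.38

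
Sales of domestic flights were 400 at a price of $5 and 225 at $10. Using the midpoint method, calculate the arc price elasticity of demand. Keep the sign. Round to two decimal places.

ΔQ = 225 − 400 = -175; ΔP = 10 − 5 = 5.
Midpoints: P̄ = 7.50, Q̄ = 312.5.
ε = (ΔQ/ΔP)(P̄/Q̄) = (-175/5)(7.50/312.5).

-0.84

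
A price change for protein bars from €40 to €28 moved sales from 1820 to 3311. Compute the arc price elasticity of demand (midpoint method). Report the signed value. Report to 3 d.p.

ΔQ = 3311 − 1820 = 1491; ΔP = 28 − 40 = -12.
Midpoints: P̄ = 34.00, Q̄ = 2565.5.
ε = (ΔQ/ΔP)(P̄/Q̄) = (1491/-12)(34.00/2565.5).

-1.647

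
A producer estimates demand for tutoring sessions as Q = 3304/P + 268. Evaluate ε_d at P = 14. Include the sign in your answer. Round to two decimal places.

-0.47

At P = 14, Q = 504.
dQ/dP = −3304/P² = -16.857.
ε = (dQ/dP)(P/Q) = (-16.857)(14/504).
|ε| < 1, so demand is inelastic at this price.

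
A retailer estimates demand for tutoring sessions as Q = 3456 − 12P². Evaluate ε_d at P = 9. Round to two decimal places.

At P = 9, Q = 2484.
dQ/dP = −24P = -216.
ε = (dQ/dP)(P/Q) = (-216)(9/2484).
|ε| < 1, so demand is inelastic at this price.

-0.78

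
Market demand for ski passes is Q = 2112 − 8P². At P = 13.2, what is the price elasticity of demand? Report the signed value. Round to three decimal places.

At P = 13.2, Q = 718.080.
dQ/dP = −16P = -211.200.
ε = (dQ/dP)(P/Q) = (-211.200)(13.2/718.080).

-3.882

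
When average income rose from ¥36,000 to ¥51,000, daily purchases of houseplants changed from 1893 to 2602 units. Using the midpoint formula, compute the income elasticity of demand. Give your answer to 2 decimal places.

ΔQ = 709, ΔI = 15000. Midpoints: Ī = 43,500, Q̄ = 2247.5.
ε_I = (ΔQ/ΔI)(Ī/Q̄) = (709/15000)(43500/2247.5).
ε_I > 0, so the good is normal.

0.91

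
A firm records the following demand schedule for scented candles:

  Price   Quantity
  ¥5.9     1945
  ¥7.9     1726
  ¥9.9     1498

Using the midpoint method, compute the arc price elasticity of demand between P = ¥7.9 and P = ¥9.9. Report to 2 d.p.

At P = 7.9, Q = 1726; at P = 9.9, Q = 1498.
ΔQ = -228, ΔP = 2.0. Midpoints: P̄ = 8.90, Q̄ = 1612.0.
ε = (ΔQ/ΔP)(P̄/Q̄) = (-228/2.0)(8.90/1612.0).

-0.63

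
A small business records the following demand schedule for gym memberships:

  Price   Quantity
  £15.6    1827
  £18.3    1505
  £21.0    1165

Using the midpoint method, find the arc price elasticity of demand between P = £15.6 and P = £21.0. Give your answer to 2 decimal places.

At P = 15.6, Q = 1827; at P = 21.0, Q = 1165.
ΔQ = -662, ΔP = 5.4. Midpoints: P̄ = 18.30, Q̄ = 1496.0.
ε = (ΔQ/ΔP)(P̄/Q̄) = (-662/5.4)(18.30/1496.0).

-1.50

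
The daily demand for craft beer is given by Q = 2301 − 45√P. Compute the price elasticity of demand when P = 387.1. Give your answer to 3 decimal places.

At P = 387.1, Q = 1415.631.
dQ/dP = −45/(2√P) = -1.144.
ε = (dQ/dP)(P/Q) = (-1.144)(387.1/1415.631).

-0.313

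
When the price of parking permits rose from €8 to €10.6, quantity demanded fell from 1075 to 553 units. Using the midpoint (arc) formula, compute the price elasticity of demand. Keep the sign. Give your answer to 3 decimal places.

-2.294

ΔQ = 553 − 1075 = -522; ΔP = 10.6 − 8 = 2.6.
Midpoints: P̄ = 9.30, Q̄ = 814.0.
ε = (ΔQ/ΔP)(P̄/Q̄) = (-522/2.6)(9.30/814.0).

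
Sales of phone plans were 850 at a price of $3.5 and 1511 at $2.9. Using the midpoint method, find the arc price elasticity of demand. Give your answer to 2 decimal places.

-2.99

ΔQ = 1511 − 850 = 661; ΔP = 2.9 − 3.5 = -0.6.
Midpoints: P̄ = 3.20, Q̄ = 1180.5.
ε = (ΔQ/ΔP)(P̄/Q̄) = (661/-0.6)(3.20/1180.5).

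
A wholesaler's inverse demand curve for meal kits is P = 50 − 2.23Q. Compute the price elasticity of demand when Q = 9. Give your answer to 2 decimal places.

At Q = 9, P = 50 − 2.23(9) = 29.93.
dP/dQ = −2.23, so dQ/dP = 1/(−2.23) = -0.448.
ε = (dQ/dP)(P/Q) = (-0.448)(29.93/9).

-1.49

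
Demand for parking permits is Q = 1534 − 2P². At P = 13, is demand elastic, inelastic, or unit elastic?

Q = 1196, dQ/dP = -52.
ε = (dQ/dP)(P/Q) ≈ -0.565.
|ε| = 0.57 < 1.

inelastic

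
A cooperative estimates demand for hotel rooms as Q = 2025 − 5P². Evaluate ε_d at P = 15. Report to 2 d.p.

At P = 15, Q = 900.
dQ/dP = −10P = -150.
ε = (dQ/dP)(P/Q) = (-150)(15/900).
|ε| > 1, so demand is elastic at this price.

-2.50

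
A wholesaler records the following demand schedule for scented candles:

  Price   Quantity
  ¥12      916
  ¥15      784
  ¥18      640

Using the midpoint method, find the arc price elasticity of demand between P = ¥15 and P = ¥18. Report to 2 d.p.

At P = 15, Q = 784; at P = 18, Q = 640.
ΔQ = -144, ΔP = 3. Midpoints: P̄ = 16.50, Q̄ = 712.0.
ε = (ΔQ/ΔP)(P̄/Q̄) = (-144/3)(16.50/712.0).

-1.11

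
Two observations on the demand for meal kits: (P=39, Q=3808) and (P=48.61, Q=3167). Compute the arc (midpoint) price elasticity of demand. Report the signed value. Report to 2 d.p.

ΔQ = 3167 − 3808 = -641; ΔP = 48.61 − 39 = 9.61.
Midpoints: P̄ = 43.80, Q̄ = 3487.5.
ε = (ΔQ/ΔP)(P̄/Q̄) = (-641/9.61)(43.80/3487.5).

-0.84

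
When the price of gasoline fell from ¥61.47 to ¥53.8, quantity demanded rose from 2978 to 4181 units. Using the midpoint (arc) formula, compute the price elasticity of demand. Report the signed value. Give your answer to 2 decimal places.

-2.53

ΔQ = 4181 − 2978 = 1203; ΔP = 53.8 − 61.47 = -7.67.
Midpoints: P̄ = 57.63, Q̄ = 3579.5.
ε = (ΔQ/ΔP)(P̄/Q̄) = (1203/-7.67)(57.63/3579.5).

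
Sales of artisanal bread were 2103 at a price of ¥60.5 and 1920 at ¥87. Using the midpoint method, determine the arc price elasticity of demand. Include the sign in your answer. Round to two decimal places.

-0.25

ΔQ = 1920 − 2103 = -183; ΔP = 87 − 60.5 = 26.5.
Midpoints: P̄ = 73.75, Q̄ = 2011.5.
ε = (ΔQ/ΔP)(P̄/Q̄) = (-183/26.5)(73.75/2011.5).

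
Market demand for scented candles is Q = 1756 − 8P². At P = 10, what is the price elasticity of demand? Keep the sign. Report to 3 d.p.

-1.674

At P = 10, Q = 956.
dQ/dP = −16P = -160.
ε = (dQ/dP)(P/Q) = (-160)(10/956).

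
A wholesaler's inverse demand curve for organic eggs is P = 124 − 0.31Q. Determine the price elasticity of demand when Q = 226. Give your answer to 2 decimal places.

At Q = 226, P = 124 − 0.31(226) = 53.94.
dP/dQ = −0.31, so dQ/dP = 1/(−0.31) = -3.226.
ε = (dQ/dP)(P/Q) = (-3.226)(53.94/226).

-0.77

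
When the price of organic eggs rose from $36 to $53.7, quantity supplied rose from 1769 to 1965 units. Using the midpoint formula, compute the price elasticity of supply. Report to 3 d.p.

ΔQ = 1965 − 1769 = 196; ΔP = 53.7 − 36 = 17.7.
Midpoints: P̄ = 44.85, Q̄ = 1867.0.
ε_s = (ΔQ/ΔP)(P̄/Q̄) = (196/17.7)(44.85/1867.0).

0.266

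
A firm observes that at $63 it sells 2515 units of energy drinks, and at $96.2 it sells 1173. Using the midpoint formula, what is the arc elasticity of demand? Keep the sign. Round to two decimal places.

-1.74

ΔQ = 1173 − 2515 = -1342; ΔP = 96.2 − 63 = 33.2.
Midpoints: P̄ = 79.60, Q̄ = 1844.0.
ε = (ΔQ/ΔP)(P̄/Q̄) = (-1342/33.2)(79.60/1844.0).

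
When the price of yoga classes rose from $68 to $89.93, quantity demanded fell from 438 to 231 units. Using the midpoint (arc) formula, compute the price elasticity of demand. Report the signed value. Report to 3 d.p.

ΔQ = 231 − 438 = -207; ΔP = 89.93 − 68 = 21.93.
Midpoints: P̄ = 78.97, Q̄ = 334.5.
ε = (ΔQ/ΔP)(P̄/Q̄) = (-207/21.93)(78.97/334.5).

-2.228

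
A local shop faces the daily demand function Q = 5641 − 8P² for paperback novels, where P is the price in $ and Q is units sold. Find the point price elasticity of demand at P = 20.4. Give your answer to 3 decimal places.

-2.880

At P = 20.4, Q = 2311.720.
dQ/dP = −16P = -326.400.
ε = (dQ/dP)(P/Q) = (-326.400)(20.4/2311.720).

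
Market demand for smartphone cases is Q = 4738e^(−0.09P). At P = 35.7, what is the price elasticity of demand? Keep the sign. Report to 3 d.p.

At P = 35.7, Q = 190.637.
dQ/dP = −0.09·4738e^(−0.09P) = −0.09Q = -17.157.
ε = (dQ/dP)(P/Q) = (-17.157)(35.7/190.637).

-3.213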